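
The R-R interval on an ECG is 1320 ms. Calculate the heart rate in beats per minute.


HR = 60 / RR_interval(s)
RR = 1320 ms = 1.32 s
HR = 60 / 1.32 = 45.45 bpm


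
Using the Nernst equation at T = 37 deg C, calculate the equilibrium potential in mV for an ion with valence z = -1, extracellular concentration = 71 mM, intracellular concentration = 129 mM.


E = (RT/(zF)) * ln(C_out/C_in)
T = 37 + 273.15 = 310.15 K
E = (8.314 * 310.15 / (-1 * 96485)) * ln(71/129)
E = 15.96 mV


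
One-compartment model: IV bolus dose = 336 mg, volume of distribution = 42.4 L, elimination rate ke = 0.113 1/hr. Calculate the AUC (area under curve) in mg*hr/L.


C0 = Dose/Vd = 336/42.4 = 7.92453 mg/L
AUC = C0/ke = 7.92453/0.113
AUC = 70.13 mg*hr/L


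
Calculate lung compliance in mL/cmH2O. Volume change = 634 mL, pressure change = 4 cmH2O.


C = dV / dP
C = 634 / 4
C = 158.5 mL/cmH2O


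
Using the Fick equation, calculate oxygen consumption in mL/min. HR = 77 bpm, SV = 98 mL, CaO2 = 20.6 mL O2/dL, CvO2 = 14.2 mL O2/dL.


CO = HR*SV = 77*98/1000 = 7.546 L/min
a-v O2 diff = 20.6 - 14.2 = 6.4 mL/dL
VO2 = CO * (CaO2-CvO2) * 10 dL/L
VO2 = 7.546 * 6.4 * 10
VO2 = 482.9 mL/min


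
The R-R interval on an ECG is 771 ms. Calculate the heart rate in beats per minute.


HR = 60 / RR_interval(s)
RR = 771 ms = 0.771 s
HR = 60 / 0.771 = 77.82 bpm


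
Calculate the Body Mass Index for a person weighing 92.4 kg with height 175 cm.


BMI = weight / height^2
height = 175 cm = 1.75 m
BMI = 92.4 / 1.75^2
BMI = 30.17 kg/m^2


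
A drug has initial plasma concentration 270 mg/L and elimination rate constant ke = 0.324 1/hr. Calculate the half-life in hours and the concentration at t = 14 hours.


t_half = ln(2) / ke = 0.693147 / 0.324 = 2.139 hr
C(t) = C0 * exp(-ke*t) = 270 * exp(-0.324*14)
C(14) = 2.893 mg/L


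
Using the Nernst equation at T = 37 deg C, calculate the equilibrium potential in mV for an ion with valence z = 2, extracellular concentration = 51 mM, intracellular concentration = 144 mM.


E = (RT/(zF)) * ln(C_out/C_in)
T = 37 + 273.15 = 310.15 K
E = (8.314 * 310.15 / (2 * 96485)) * ln(51/144)
E = -13.87 mV


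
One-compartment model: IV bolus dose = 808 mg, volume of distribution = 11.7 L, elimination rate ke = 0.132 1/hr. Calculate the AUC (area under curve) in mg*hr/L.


C0 = Dose/Vd = 808/11.7 = 69.0598 mg/L
AUC = C0/ke = 69.0598/0.132
AUC = 523.2 mg*hr/L


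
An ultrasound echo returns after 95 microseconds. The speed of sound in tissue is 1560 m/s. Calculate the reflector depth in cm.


depth = c * t / 2
t = 95 us = 9.5000e-05 s
depth = 1560 * 9.5000e-05 / 2
depth = 0.0741 m = 7.41 cm


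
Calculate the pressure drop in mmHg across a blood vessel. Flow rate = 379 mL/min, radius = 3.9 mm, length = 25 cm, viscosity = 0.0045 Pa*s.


dP = 8*mu*L*Q / (pi*r^4)
Q = 379 mL/min = 6.31667e-06 m^3/s
dP = 78.2208 Pa = 78.2208 / 133.322 mmHg = 0.5867 mmHg


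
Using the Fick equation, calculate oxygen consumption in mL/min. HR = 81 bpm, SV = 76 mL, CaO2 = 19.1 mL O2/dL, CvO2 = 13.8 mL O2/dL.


CO = HR*SV = 81*76/1000 = 6.156 L/min
a-v O2 diff = 19.1 - 13.8 = 5.3 mL/dL
VO2 = CO * (CaO2-CvO2) * 10 dL/L
VO2 = 6.156 * 5.3 * 10
VO2 = 326.3 mL/min


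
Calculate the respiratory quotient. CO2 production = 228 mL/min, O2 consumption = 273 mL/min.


RQ = VCO2 / VO2
RQ = 228 / 273
RQ = 0.8352


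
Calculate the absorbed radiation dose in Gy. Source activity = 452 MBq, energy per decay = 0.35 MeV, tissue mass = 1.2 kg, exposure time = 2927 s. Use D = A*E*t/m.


A = 452 MBq = 4.5200e+08 Bq
E = 0.35 MeV = 5.607e-14 J
D = A*E*t/m = 4.5200e+08*5.607e-14*2927/1.2
D = 0.06182 Gy


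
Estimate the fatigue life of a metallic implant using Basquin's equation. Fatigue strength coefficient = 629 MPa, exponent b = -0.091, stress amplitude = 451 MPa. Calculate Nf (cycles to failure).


sigma_a = sigma_f' * (2Nf)^b
2Nf = (sigma_a/sigma_f')^(1/b)
2Nf = (451/629)^(1/-0.091)
2Nf = 38.692564
Nf = 19.35


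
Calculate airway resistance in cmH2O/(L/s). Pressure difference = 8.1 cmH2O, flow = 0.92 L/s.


R = dP / flow
R = 8.1 / 0.92
R = 8.804 cmH2O/(L/s)


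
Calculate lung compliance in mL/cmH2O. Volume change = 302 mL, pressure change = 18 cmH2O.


C = dV / dP
C = 302 / 18
C = 16.78 mL/cmH2O


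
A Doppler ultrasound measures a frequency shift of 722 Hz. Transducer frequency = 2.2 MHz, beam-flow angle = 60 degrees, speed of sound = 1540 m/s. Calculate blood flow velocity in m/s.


v = fd * c / (2 * f0 * cos(theta))
v = 722 * 1540 / (2 * 2.2000e+06 * cos(60))
v = 0.5054 m/s


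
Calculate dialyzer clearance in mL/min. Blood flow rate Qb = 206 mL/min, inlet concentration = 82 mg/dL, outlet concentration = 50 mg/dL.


K = Qb * (Cb_in - Cb_out) / Cb_in
K = 206 * (82 - 50) / 82
K = 80.39 mL/min


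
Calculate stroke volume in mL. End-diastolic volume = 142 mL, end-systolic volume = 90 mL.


SV = EDV - ESV
SV = 142 - 90
SV = 52 mL


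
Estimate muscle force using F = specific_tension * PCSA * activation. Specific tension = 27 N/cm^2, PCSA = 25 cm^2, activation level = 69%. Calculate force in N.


F = sigma * PCSA * activation
F = 27 * 25 * 0.69
F = 465.7 N


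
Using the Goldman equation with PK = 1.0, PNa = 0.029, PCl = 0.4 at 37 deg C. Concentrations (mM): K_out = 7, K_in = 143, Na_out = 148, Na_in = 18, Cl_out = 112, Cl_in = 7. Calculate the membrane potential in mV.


Vm = (RT/F)*ln((PK*Ko + PNa*Nao + PCl*Cli)/(PK*Ki + PNa*Nai + PCl*Clo))
Numer = 14.092, Denom = 188.322
Vm = -69.29 mV


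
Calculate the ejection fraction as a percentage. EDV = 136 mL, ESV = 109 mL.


SV = EDV - ESV = 136 - 109 = 27 mL
EF = SV/EDV * 100 = 27/136 * 100
EF = 19.85%


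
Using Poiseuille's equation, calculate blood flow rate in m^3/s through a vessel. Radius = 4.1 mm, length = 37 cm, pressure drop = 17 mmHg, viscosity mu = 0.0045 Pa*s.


Q = pi*r^4*dP / (8*mu*L)
r = 0.0041 m, L = 0.37 m
dP = 17 mmHg = 2266.474 Pa
Q = 1.5105e-04 m^3/s


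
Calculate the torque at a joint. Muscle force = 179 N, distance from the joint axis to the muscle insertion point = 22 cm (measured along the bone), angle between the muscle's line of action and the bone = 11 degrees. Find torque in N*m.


Torque = F * d * sin(theta)   (moment arm = d*sin(theta))
d = 22 cm = 0.22 m
Torque = 179 * 0.22 * sin(11)
Torque = 7.514 N*m


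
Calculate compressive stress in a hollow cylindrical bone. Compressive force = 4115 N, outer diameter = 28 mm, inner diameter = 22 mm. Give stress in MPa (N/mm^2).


A = pi*(r_o^2 - r_i^2)
r_o = 14 mm, r_i = 11 mm
A = 235.619 mm^2
sigma = F/A = 4115 / 235.619
sigma = 17.46 MPa


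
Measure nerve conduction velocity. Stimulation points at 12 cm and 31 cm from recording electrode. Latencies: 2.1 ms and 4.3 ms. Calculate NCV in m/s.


Distance = (31 - 12) / 100 = 0.19 m
dt = (4.3 - 2.1) / 1000 = 0.0022 s
NCV = dist / dt = 86.36 m/s


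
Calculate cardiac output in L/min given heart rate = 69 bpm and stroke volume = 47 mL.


CO = HR * SV
CO = 69 * 47 / 1000
CO = 3.243 L/min


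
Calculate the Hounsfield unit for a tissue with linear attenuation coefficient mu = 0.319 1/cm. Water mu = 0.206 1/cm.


HU = ((mu_tissue - mu_water) / mu_water) * 1000
HU = ((0.319 - 0.206) / 0.206) * 1000
HU = 548.5


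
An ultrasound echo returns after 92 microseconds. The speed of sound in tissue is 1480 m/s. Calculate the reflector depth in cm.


depth = c * t / 2
t = 92 us = 9.2000e-05 s
depth = 1480 * 9.2000e-05 / 2
depth = 0.06808 m = 6.808 cm


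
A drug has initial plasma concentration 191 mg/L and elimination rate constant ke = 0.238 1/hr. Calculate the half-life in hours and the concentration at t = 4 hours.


t_half = ln(2) / ke = 0.693147 / 0.238 = 2.912 hr
C(t) = C0 * exp(-ke*t) = 191 * exp(-0.238*4)
C(4) = 73.72 mg/L


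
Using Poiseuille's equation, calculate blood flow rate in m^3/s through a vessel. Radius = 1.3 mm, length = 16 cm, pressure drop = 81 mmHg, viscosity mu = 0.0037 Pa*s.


Q = pi*r^4*dP / (8*mu*L)
r = 0.0013 m, L = 0.16 m
dP = 81 mmHg = 10799.082 Pa
Q = 2.0460e-05 m^3/s


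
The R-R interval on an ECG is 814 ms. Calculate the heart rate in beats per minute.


HR = 60 / RR_interval(s)
RR = 814 ms = 0.814 s
HR = 60 / 0.814 = 73.71 bpm


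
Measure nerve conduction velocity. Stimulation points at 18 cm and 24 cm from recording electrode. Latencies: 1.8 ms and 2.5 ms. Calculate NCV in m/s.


Distance = (24 - 18) / 100 = 0.06 m
dt = (2.5 - 1.8) / 1000 = 7.0000e-04 s
NCV = dist / dt = 85.71 m/s


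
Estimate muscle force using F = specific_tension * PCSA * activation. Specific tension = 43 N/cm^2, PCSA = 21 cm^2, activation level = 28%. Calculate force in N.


F = sigma * PCSA * activation
F = 43 * 21 * 0.28
F = 252.8 N


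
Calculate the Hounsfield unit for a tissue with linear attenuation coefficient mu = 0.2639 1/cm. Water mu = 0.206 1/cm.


HU = ((mu_tissue - mu_water) / mu_water) * 1000
HU = ((0.2639 - 0.206) / 0.206) * 1000
HU = 281.1


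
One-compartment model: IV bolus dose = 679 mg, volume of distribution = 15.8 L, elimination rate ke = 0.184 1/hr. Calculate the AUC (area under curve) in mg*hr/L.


C0 = Dose/Vd = 679/15.8 = 42.9747 mg/L
AUC = C0/ke = 42.9747/0.184
AUC = 233.6 mg*hr/L


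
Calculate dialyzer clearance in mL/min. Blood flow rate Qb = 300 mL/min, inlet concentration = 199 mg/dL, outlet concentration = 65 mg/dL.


K = Qb * (Cb_in - Cb_out) / Cb_in
K = 300 * (199 - 65) / 199
K = 202 mL/min


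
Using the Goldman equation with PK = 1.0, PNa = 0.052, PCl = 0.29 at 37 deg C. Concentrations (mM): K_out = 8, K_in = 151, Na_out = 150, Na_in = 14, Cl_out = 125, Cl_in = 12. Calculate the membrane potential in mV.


Vm = (RT/F)*ln((PK*Ko + PNa*Nao + PCl*Cli)/(PK*Ki + PNa*Nai + PCl*Clo))
Numer = 19.28, Denom = 187.978
Vm = -60.86 mV


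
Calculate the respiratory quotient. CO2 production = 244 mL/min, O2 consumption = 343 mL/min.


RQ = VCO2 / VO2
RQ = 244 / 343
RQ = 0.7114


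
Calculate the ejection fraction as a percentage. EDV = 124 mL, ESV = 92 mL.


SV = EDV - ESV = 124 - 92 = 32 mL
EF = SV/EDV * 100 = 32/124 * 100
EF = 25.81%


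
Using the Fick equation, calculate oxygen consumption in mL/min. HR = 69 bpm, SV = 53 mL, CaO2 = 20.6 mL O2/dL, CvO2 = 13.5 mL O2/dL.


CO = HR*SV = 69*53/1000 = 3.657 L/min
a-v O2 diff = 20.6 - 13.5 = 7.1 mL/dL
VO2 = CO * (CaO2-CvO2) * 10 dL/L
VO2 = 3.657 * 7.1 * 10
VO2 = 259.6 mL/min


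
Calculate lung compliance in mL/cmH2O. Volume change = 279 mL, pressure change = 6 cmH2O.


C = dV / dP
C = 279 / 6
C = 46.5 mL/cmH2O


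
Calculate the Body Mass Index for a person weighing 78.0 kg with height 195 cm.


BMI = weight / height^2
height = 195 cm = 1.95 m
BMI = 78.0 / 1.95^2
BMI = 20.51 kg/m^2


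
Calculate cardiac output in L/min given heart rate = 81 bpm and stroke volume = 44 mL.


CO = HR * SV
CO = 81 * 44 / 1000
CO = 3.564 L/min


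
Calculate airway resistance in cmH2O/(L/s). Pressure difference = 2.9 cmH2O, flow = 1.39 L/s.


R = dP / flow
R = 2.9 / 1.39
R = 2.086 cmH2O/(L/s)


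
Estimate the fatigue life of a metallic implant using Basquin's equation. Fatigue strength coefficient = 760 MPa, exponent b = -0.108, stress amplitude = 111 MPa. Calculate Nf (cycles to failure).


sigma_a = sigma_f' * (2Nf)^b
2Nf = (sigma_a/sigma_f')^(1/b)
2Nf = (111/760)^(1/-0.108)
2Nf = 54453299
Nf = 2.7227e+07


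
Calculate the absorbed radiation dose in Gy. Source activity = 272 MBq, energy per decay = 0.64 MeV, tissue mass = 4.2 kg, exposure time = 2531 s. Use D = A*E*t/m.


A = 272 MBq = 2.7200e+08 Bq
E = 0.64 MeV = 1.02528e-13 J
D = A*E*t/m = 2.7200e+08*1.02528e-13*2531/4.2
D = 0.01681 Gy


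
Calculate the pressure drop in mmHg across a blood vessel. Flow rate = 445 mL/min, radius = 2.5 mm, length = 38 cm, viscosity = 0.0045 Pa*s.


dP = 8*mu*L*Q / (pi*r^4)
Q = 445 mL/min = 7.41667e-06 m^3/s
dP = 826.771 Pa = 826.771 / 133.322 mmHg = 6.201 mmHg


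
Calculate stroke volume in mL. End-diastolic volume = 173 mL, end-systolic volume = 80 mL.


SV = EDV - ESV
SV = 173 - 80
SV = 93 mL


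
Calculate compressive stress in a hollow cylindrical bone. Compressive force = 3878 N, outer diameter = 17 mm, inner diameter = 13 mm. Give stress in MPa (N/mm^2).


A = pi*(r_o^2 - r_i^2)
r_o = 8.5 mm, r_i = 6.5 mm
A = 94.2478 mm^2
sigma = F/A = 3878 / 94.2478
sigma = 41.15 MPa


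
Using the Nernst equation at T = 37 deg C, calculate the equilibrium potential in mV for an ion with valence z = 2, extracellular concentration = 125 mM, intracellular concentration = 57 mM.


E = (RT/(zF)) * ln(C_out/C_in)
T = 37 + 273.15 = 310.15 K
E = (8.314 * 310.15 / (2 * 96485)) * ln(125/57)
E = 10.49 mV


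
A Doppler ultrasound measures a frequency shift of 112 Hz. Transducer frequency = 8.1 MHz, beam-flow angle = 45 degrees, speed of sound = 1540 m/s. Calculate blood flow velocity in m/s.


v = fd * c / (2 * f0 * cos(theta))
v = 112 * 1540 / (2 * 8.1000e+06 * cos(45))
v = 0.01506 m/s


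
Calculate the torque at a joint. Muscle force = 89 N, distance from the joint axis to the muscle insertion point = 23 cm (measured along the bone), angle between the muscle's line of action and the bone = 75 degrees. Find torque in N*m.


Torque = F * d * sin(theta)   (moment arm = d*sin(theta))
d = 23 cm = 0.23 m
Torque = 89 * 0.23 * sin(75)
Torque = 19.77 N*m


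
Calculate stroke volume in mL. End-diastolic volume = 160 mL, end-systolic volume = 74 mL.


SV = EDV - ESV
SV = 160 - 74
SV = 86 mL


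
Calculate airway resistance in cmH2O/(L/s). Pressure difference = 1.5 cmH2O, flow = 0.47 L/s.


R = dP / flow
R = 1.5 / 0.47
R = 3.191 cmH2O/(L/s)


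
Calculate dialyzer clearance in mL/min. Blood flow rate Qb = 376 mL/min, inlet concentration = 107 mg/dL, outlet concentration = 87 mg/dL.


K = Qb * (Cb_in - Cb_out) / Cb_in
K = 376 * (107 - 87) / 107
K = 70.28 mL/min


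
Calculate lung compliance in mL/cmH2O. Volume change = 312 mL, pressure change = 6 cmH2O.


C = dV / dP
C = 312 / 6
C = 52 mL/cmH2O


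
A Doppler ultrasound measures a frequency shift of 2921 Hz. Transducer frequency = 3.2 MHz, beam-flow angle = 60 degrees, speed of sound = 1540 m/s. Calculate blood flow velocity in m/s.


v = fd * c / (2 * f0 * cos(theta))
v = 2921 * 1540 / (2 * 3.2000e+06 * cos(60))
v = 1.406 m/s


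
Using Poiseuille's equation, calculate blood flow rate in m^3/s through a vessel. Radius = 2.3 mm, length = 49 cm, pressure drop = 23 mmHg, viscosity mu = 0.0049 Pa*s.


Q = pi*r^4*dP / (8*mu*L)
r = 0.0023 m, L = 0.49 m
dP = 23 mmHg = 3066.406 Pa
Q = 1.4035e-05 m^3/s


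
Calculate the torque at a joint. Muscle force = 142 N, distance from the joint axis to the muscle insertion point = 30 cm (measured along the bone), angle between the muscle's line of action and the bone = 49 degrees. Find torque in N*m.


Torque = F * d * sin(theta)   (moment arm = d*sin(theta))
d = 30 cm = 0.3 m
Torque = 142 * 0.3 * sin(49)
Torque = 32.15 N*m


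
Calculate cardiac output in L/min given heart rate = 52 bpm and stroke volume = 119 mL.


CO = HR * SV
CO = 52 * 119 / 1000
CO = 6.188 L/min


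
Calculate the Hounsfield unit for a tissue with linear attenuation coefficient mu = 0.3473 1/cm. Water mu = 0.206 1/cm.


HU = ((mu_tissue - mu_water) / mu_water) * 1000
HU = ((0.3473 - 0.206) / 0.206) * 1000
HU = 685.9


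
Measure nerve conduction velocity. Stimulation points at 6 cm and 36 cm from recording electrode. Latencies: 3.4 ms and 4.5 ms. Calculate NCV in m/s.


Distance = (36 - 6) / 100 = 0.3 m
dt = (4.5 - 3.4) / 1000 = 0.0011 s
NCV = dist / dt = 272.7 m/s


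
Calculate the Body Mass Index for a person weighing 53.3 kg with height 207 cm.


BMI = weight / height^2
height = 207 cm = 2.07 m
BMI = 53.3 / 2.07^2
BMI = 12.44 kg/m^2


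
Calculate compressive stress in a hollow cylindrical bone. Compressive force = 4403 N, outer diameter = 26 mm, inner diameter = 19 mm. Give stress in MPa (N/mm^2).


A = pi*(r_o^2 - r_i^2)
r_o = 13 mm, r_i = 9.5 mm
A = 247.4 mm^2
sigma = F/A = 4403 / 247.4
sigma = 17.8 MPa


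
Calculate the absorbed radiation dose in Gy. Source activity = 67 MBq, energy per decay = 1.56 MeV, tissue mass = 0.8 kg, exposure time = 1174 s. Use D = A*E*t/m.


A = 67 MBq = 6.7000e+07 Bq
E = 1.56 MeV = 2.49912e-13 J
D = A*E*t/m = 6.7000e+07*2.49912e-13*1174/0.8
D = 0.02457 Gy


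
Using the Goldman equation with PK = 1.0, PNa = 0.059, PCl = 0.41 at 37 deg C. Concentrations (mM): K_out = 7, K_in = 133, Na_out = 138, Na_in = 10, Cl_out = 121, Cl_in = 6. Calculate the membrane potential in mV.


Vm = (RT/F)*ln((PK*Ko + PNa*Nao + PCl*Cli)/(PK*Ki + PNa*Nai + PCl*Clo))
Numer = 17.602, Denom = 183.2
Vm = -62.61 mV


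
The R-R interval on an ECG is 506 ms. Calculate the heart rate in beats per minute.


HR = 60 / RR_interval(s)
RR = 506 ms = 0.506 s
HR = 60 / 0.506 = 118.6 bpm


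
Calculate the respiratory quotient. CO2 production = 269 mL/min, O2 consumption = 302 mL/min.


RQ = VCO2 / VO2
RQ = 269 / 302
RQ = 0.8907


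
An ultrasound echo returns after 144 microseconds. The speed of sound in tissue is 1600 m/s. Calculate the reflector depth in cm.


depth = c * t / 2
t = 144 us = 1.4400e-04 s
depth = 1600 * 1.4400e-04 / 2
depth = 0.1152 m = 11.52 cm


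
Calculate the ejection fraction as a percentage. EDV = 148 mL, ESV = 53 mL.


SV = EDV - ESV = 148 - 53 = 95 mL
EF = SV/EDV * 100 = 95/148 * 100
EF = 64.19%


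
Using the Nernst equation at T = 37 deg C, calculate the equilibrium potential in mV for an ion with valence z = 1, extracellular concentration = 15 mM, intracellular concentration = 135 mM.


E = (RT/(zF)) * ln(C_out/C_in)
T = 37 + 273.15 = 310.15 K
E = (8.314 * 310.15 / (1 * 96485)) * ln(15/135)
E = -58.72 mV


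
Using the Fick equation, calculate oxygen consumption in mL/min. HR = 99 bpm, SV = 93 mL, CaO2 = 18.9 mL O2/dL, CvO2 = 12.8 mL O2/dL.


CO = HR*SV = 99*93/1000 = 9.207 L/min
a-v O2 diff = 18.9 - 12.8 = 6.1 mL/dL
VO2 = CO * (CaO2-CvO2) * 10 dL/L
VO2 = 9.207 * 6.1 * 10
VO2 = 561.6 mL/min


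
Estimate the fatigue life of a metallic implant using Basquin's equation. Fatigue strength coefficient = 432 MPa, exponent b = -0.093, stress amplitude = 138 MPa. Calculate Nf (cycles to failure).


sigma_a = sigma_f' * (2Nf)^b
2Nf = (sigma_a/sigma_f')^(1/b)
2Nf = (138/432)^(1/-0.093)
2Nf = 213344.95
Nf = 1.067e+05


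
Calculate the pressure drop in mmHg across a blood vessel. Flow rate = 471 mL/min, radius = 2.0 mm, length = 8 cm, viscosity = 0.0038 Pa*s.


dP = 8*mu*L*Q / (pi*r^4)
Q = 471 mL/min = 7.85e-06 m^3/s
dP = 379.807 Pa = 379.807 / 133.322 mmHg = 2.849 mmHg


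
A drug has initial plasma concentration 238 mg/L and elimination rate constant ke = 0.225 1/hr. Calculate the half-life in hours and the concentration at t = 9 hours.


t_half = ln(2) / ke = 0.693147 / 0.225 = 3.081 hr
C(t) = C0 * exp(-ke*t) = 238 * exp(-0.225*9)
C(9) = 31.41 mg/L


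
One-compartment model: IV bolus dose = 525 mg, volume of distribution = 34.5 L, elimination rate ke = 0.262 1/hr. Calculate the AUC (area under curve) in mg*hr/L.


C0 = Dose/Vd = 525/34.5 = 15.2174 mg/L
AUC = C0/ke = 15.2174/0.262
AUC = 58.08 mg*hr/L


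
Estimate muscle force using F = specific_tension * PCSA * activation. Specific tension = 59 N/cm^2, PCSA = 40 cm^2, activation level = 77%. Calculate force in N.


F = sigma * PCSA * activation
F = 59 * 40 * 0.77
F = 1817 N


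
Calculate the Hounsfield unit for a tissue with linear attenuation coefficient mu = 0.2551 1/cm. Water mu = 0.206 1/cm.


HU = ((mu_tissue - mu_water) / mu_water) * 1000
HU = ((0.2551 - 0.206) / 0.206) * 1000
HU = 238.3


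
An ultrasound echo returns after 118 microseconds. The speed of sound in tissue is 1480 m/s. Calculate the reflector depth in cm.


depth = c * t / 2
t = 118 us = 1.1800e-04 s
depth = 1480 * 1.1800e-04 / 2
depth = 0.08732 m = 8.732 cm


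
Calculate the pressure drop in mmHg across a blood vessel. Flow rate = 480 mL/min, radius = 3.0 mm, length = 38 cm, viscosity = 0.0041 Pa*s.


dP = 8*mu*L*Q / (pi*r^4)
Q = 480 mL/min = 8e-06 m^3/s
dP = 391.843 Pa = 391.843 / 133.322 mmHg = 2.939 mmHg


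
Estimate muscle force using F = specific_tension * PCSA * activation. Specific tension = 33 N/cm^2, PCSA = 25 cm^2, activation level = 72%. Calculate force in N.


F = sigma * PCSA * activation
F = 33 * 25 * 0.72
F = 594 N


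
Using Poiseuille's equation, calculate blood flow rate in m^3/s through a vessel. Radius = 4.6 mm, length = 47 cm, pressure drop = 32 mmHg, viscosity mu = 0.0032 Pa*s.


Q = pi*r^4*dP / (8*mu*L)
r = 0.0046 m, L = 0.47 m
dP = 32 mmHg = 4266.304 Pa
Q = 4.9876e-04 m^3/s


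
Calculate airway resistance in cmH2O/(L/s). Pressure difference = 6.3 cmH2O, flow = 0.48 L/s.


R = dP / flow
R = 6.3 / 0.48
R = 13.12 cmH2O/(L/s)


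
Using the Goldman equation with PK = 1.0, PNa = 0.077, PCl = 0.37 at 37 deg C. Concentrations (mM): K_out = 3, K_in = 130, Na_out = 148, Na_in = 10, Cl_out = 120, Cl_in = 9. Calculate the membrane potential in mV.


Vm = (RT/F)*ln((PK*Ko + PNa*Nao + PCl*Cli)/(PK*Ki + PNa*Nai + PCl*Clo))
Numer = 17.726, Denom = 175.17
Vm = -61.22 mV


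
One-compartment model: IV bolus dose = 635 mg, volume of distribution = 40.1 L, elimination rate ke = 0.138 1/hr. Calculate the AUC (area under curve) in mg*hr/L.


C0 = Dose/Vd = 635/40.1 = 15.8354 mg/L
AUC = C0/ke = 15.8354/0.138
AUC = 114.7 mg*hr/L


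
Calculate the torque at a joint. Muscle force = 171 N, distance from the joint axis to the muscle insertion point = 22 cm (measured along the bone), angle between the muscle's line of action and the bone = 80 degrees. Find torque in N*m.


Torque = F * d * sin(theta)   (moment arm = d*sin(theta))
d = 22 cm = 0.22 m
Torque = 171 * 0.22 * sin(80)
Torque = 37.05 N*m


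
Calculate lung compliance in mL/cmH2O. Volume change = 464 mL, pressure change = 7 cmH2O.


C = dV / dP
C = 464 / 7
C = 66.29 mL/cmH2O


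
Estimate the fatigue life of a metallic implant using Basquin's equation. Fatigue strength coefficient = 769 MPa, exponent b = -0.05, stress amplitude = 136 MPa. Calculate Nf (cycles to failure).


sigma_a = sigma_f' * (2Nf)^b
2Nf = (sigma_a/sigma_f')^(1/b)
2Nf = (136/769)^(1/-0.05)
2Nf = 1.116217e+15
Nf = 5.5811e+14


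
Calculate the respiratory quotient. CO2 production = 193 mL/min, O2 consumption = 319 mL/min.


RQ = VCO2 / VO2
RQ = 193 / 319
RQ = 0.605


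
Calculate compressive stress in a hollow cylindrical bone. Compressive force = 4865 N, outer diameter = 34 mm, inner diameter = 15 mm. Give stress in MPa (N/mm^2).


A = pi*(r_o^2 - r_i^2)
r_o = 17 mm, r_i = 7.5 mm
A = 731.206 mm^2
sigma = F/A = 4865 / 731.206
sigma = 6.653 MPa


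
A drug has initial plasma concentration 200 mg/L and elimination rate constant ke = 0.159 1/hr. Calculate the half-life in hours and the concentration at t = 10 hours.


t_half = ln(2) / ke = 0.693147 / 0.159 = 4.359 hr
C(t) = C0 * exp(-ke*t) = 200 * exp(-0.159*10)
C(10) = 40.79 mg/L


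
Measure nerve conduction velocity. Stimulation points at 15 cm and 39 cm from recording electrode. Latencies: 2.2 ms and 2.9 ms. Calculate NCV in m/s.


Distance = (39 - 15) / 100 = 0.24 m
dt = (2.9 - 2.2) / 1000 = 7.0000e-04 s
NCV = dist / dt = 342.9 m/s


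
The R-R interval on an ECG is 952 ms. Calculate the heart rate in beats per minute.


HR = 60 / RR_interval(s)
RR = 952 ms = 0.952 s
HR = 60 / 0.952 = 63.03 bpm


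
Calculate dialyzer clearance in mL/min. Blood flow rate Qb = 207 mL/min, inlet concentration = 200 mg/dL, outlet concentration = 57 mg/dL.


K = Qb * (Cb_in - Cb_out) / Cb_in
K = 207 * (200 - 57) / 200
K = 148 mL/min


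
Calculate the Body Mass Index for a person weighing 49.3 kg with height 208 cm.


BMI = weight / height^2
height = 208 cm = 2.08 m
BMI = 49.3 / 2.08^2
BMI = 11.4 kg/m^2


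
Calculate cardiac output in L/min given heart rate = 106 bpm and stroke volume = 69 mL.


CO = HR * SV
CO = 106 * 69 / 1000
CO = 7.314 L/min


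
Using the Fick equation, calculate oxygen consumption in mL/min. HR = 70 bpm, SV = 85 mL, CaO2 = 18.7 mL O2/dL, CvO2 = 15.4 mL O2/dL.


CO = HR*SV = 70*85/1000 = 5.95 L/min
a-v O2 diff = 18.7 - 15.4 = 3.3 mL/dL
VO2 = CO * (CaO2-CvO2) * 10 dL/L
VO2 = 5.95 * 3.3 * 10
VO2 = 196.3 mL/min


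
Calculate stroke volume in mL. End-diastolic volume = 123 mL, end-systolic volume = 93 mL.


SV = EDV - ESV
SV = 123 - 93
SV = 30 mL


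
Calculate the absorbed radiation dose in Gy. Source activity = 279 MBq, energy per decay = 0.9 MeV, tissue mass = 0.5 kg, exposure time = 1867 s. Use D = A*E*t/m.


A = 279 MBq = 2.7900e+08 Bq
E = 0.9 MeV = 1.4418e-13 J
D = A*E*t/m = 2.7900e+08*1.4418e-13*1867/0.5
D = 0.1502 Gy


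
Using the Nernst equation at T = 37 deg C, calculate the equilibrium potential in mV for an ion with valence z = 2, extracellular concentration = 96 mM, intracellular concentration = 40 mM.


E = (RT/(zF)) * ln(C_out/C_in)
T = 37 + 273.15 = 310.15 K
E = (8.314 * 310.15 / (2 * 96485)) * ln(96/40)
E = 11.7 mV


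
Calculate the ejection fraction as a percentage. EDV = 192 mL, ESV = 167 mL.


SV = EDV - ESV = 192 - 167 = 25 mL
EF = SV/EDV * 100 = 25/192 * 100
EF = 13.02%


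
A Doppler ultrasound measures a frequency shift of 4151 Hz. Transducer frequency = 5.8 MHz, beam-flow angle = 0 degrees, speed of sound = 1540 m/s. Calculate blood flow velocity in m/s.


v = fd * c / (2 * f0 * cos(theta))
v = 4151 * 1540 / (2 * 5.8000e+06 * cos(0))
v = 0.5511 m/s


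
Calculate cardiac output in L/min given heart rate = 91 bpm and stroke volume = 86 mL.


CO = HR * SV
CO = 91 * 86 / 1000
CO = 7.826 L/min


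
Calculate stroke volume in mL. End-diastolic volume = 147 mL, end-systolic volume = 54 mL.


SV = EDV - ESV
SV = 147 - 54
SV = 93 mL


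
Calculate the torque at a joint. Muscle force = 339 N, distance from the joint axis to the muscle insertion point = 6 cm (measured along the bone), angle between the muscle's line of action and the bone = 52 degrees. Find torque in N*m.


Torque = F * d * sin(theta)   (moment arm = d*sin(theta))
d = 6 cm = 0.06 m
Torque = 339 * 0.06 * sin(52)
Torque = 16.03 N*m


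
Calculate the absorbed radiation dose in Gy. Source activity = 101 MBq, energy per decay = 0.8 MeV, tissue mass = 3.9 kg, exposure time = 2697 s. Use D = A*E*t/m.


A = 101 MBq = 1.0100e+08 Bq
E = 0.8 MeV = 1.2816e-13 J
D = A*E*t/m = 1.0100e+08*1.2816e-13*2697/3.9
D = 0.008951 Gy


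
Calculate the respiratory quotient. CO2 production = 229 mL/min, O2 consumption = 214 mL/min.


RQ = VCO2 / VO2
RQ = 229 / 214
RQ = 1.07


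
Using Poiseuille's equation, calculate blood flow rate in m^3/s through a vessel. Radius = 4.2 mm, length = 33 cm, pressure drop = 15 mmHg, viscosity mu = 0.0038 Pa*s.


Q = pi*r^4*dP / (8*mu*L)
r = 0.0042 m, L = 0.33 m
dP = 15 mmHg = 1999.83 Pa
Q = 1.9487e-04 m^3/s


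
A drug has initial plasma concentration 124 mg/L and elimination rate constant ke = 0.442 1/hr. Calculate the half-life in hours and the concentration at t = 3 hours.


t_half = ln(2) / ke = 0.693147 / 0.442 = 1.568 hr
C(t) = C0 * exp(-ke*t) = 124 * exp(-0.442*3)
C(3) = 32.93 mg/L


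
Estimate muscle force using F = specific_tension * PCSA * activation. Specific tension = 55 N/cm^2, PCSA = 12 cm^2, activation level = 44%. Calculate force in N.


F = sigma * PCSA * activation
F = 55 * 12 * 0.44
F = 290.4 N


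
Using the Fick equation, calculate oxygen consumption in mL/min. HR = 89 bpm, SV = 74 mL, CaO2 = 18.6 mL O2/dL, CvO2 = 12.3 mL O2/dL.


CO = HR*SV = 89*74/1000 = 6.586 L/min
a-v O2 diff = 18.6 - 12.3 = 6.3 mL/dL
VO2 = CO * (CaO2-CvO2) * 10 dL/L
VO2 = 6.586 * 6.3 * 10
VO2 = 414.9 mL/min


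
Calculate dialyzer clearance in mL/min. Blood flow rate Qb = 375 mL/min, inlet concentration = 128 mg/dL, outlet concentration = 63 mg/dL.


K = Qb * (Cb_in - Cb_out) / Cb_in
K = 375 * (128 - 63) / 128
K = 190.4 mL/min


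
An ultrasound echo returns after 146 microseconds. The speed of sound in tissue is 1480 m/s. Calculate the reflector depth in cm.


depth = c * t / 2
t = 146 us = 1.4600e-04 s
depth = 1480 * 1.4600e-04 / 2
depth = 0.10804 m = 10.804 cm


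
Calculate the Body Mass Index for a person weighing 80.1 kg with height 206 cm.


BMI = weight / height^2
height = 206 cm = 2.06 m
BMI = 80.1 / 2.06^2
BMI = 18.88 kg/m^2


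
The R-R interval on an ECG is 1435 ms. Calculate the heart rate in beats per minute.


HR = 60 / RR_interval(s)
RR = 1435 ms = 1.435 s
HR = 60 / 1.435 = 41.81 bpm


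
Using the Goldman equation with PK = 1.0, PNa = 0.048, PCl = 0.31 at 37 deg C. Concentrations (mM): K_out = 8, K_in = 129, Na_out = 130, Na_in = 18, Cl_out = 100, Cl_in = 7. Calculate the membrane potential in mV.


Vm = (RT/F)*ln((PK*Ko + PNa*Nao + PCl*Cli)/(PK*Ki + PNa*Nai + PCl*Clo))
Numer = 16.41, Denom = 160.864
Vm = -61 mV


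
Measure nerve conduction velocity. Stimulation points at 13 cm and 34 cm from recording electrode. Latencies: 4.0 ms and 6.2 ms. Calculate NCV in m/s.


Distance = (34 - 13) / 100 = 0.21 m
dt = (6.2 - 4.0) / 1000 = 0.0022 s
NCV = dist / dt = 95.45 m/s


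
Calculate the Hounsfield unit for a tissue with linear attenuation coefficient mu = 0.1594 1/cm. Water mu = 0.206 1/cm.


HU = ((mu_tissue - mu_water) / mu_water) * 1000
HU = ((0.1594 - 0.206) / 0.206) * 1000
HU = -226.2


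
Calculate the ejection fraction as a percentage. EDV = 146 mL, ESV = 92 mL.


SV = EDV - ESV = 146 - 92 = 54 mL
EF = SV/EDV * 100 = 54/146 * 100
EF = 36.99%


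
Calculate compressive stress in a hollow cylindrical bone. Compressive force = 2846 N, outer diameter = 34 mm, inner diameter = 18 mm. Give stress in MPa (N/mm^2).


A = pi*(r_o^2 - r_i^2)
r_o = 17 mm, r_i = 9 mm
A = 653.451 mm^2
sigma = F/A = 2846 / 653.451
sigma = 4.355 MPa


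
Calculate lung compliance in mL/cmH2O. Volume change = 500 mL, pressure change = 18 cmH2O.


C = dV / dP
C = 500 / 18
C = 27.78 mL/cmH2O


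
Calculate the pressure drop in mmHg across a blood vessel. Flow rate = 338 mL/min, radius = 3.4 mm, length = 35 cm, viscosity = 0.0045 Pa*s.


dP = 8*mu*L*Q / (pi*r^4)
Q = 338 mL/min = 5.63333e-06 m^3/s
dP = 169.071 Pa = 169.071 / 133.322 mmHg = 1.268 mmHg


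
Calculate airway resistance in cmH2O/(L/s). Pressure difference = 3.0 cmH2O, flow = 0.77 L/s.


R = dP / flow
R = 3.0 / 0.77
R = 3.896 cmH2O/(L/s)


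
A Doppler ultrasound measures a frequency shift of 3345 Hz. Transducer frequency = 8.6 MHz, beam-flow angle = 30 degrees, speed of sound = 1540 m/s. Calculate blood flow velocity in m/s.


v = fd * c / (2 * f0 * cos(theta))
v = 3345 * 1540 / (2 * 8.6000e+06 * cos(30))
v = 0.3458 m/s


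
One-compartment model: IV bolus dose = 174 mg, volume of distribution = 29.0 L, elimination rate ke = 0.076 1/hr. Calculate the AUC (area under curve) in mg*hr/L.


C0 = Dose/Vd = 174/29.0 = 6 mg/L
AUC = C0/ke = 6/0.076
AUC = 78.95 mg*hr/L


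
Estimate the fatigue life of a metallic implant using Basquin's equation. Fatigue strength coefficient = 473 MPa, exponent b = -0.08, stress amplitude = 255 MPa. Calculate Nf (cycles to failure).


sigma_a = sigma_f' * (2Nf)^b
2Nf = (sigma_a/sigma_f')^(1/b)
2Nf = (255/473)^(1/-0.08)
2Nf = 2259.4982
Nf = 1130


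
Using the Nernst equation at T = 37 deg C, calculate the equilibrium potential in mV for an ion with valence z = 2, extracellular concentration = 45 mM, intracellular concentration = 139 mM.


E = (RT/(zF)) * ln(C_out/C_in)
T = 37 + 273.15 = 310.15 K
E = (8.314 * 310.15 / (2 * 96485)) * ln(45/139)
E = -15.07 mV


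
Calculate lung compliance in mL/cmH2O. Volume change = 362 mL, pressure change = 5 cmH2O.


C = dV / dP
C = 362 / 5
C = 72.4 mL/cmH2O


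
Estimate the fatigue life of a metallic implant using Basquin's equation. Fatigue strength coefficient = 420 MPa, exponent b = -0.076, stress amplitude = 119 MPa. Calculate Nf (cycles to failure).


sigma_a = sigma_f' * (2Nf)^b
2Nf = (sigma_a/sigma_f')^(1/b)
2Nf = (119/420)^(1/-0.076)
2Nf = 16091984
Nf = 8.0460e+06


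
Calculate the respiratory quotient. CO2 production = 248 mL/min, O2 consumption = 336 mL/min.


RQ = VCO2 / VO2
RQ = 248 / 336
RQ = 0.7381


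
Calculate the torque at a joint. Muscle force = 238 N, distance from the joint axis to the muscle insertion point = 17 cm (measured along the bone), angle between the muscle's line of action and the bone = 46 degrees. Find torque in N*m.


Torque = F * d * sin(theta)   (moment arm = d*sin(theta))
d = 17 cm = 0.17 m
Torque = 238 * 0.17 * sin(46)
Torque = 29.1 N*m


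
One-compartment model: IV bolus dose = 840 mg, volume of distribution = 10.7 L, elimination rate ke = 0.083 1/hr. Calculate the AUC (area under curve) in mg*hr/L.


C0 = Dose/Vd = 840/10.7 = 78.5047 mg/L
AUC = C0/ke = 78.5047/0.083
AUC = 945.8 mg*hr/L


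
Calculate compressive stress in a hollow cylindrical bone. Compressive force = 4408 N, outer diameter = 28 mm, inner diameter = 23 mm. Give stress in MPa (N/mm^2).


A = pi*(r_o^2 - r_i^2)
r_o = 14 mm, r_i = 11.5 mm
A = 200.277 mm^2
sigma = F/A = 4408 / 200.277
sigma = 22.01 MPa


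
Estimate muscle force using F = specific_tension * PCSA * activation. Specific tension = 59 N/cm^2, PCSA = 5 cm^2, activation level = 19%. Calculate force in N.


F = sigma * PCSA * activation
F = 59 * 5 * 0.19
F = 56.05 N


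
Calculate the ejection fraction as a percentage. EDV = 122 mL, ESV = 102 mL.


SV = EDV - ESV = 122 - 102 = 20 mL
EF = SV/EDV * 100 = 20/122 * 100
EF = 16.39%


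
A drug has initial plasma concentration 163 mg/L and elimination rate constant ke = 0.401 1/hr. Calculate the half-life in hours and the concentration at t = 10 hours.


t_half = ln(2) / ke = 0.693147 / 0.401 = 1.729 hr
C(t) = C0 * exp(-ke*t) = 163 * exp(-0.401*10)
C(10) = 2.956 mg/L


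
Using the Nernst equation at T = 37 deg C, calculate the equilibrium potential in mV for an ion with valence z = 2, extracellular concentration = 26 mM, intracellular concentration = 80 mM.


E = (RT/(zF)) * ln(C_out/C_in)
T = 37 + 273.15 = 310.15 K
E = (8.314 * 310.15 / (2 * 96485)) * ln(26/80)
E = -15.02 mV


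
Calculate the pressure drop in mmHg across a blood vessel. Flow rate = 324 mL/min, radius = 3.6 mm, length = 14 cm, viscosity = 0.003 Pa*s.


dP = 8*mu*L*Q / (pi*r^4)
Q = 324 mL/min = 5.4e-06 m^3/s
dP = 34.3853 Pa = 34.3853 / 133.322 mmHg = 0.2579 mmHg


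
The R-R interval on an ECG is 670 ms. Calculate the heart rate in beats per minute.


HR = 60 / RR_interval(s)
RR = 670 ms = 0.67 s
HR = 60 / 0.67 = 89.55 bpm


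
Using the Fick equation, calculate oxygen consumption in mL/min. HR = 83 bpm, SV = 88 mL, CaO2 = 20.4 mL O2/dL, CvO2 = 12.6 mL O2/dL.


CO = HR*SV = 83*88/1000 = 7.304 L/min
a-v O2 diff = 20.4 - 12.6 = 7.8 mL/dL
VO2 = CO * (CaO2-CvO2) * 10 dL/L
VO2 = 7.304 * 7.8 * 10
VO2 = 569.7 mL/min


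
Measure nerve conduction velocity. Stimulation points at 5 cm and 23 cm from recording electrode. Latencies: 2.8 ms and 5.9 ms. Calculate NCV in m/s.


Distance = (23 - 5) / 100 = 0.18 m
dt = (5.9 - 2.8) / 1000 = 0.0031 s
NCV = dist / dt = 58.06 m/s


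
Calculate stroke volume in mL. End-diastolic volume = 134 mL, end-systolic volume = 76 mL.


SV = EDV - ESV
SV = 134 - 76
SV = 58 mL


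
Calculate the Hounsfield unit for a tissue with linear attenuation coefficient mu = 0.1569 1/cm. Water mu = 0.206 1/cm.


HU = ((mu_tissue - mu_water) / mu_water) * 1000
HU = ((0.1569 - 0.206) / 0.206) * 1000
HU = -238.3


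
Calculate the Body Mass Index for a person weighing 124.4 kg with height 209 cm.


BMI = weight / height^2
height = 209 cm = 2.09 m
BMI = 124.4 / 2.09^2
BMI = 28.48 kg/m^2


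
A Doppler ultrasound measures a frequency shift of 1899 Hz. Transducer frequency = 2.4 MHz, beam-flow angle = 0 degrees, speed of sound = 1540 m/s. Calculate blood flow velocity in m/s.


v = fd * c / (2 * f0 * cos(theta))
v = 1899 * 1540 / (2 * 2.4000e+06 * cos(0))
v = 0.6093 m/s


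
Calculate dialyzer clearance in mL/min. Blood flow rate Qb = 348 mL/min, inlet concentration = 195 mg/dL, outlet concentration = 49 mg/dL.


K = Qb * (Cb_in - Cb_out) / Cb_in
K = 348 * (195 - 49) / 195
K = 260.6 mL/min


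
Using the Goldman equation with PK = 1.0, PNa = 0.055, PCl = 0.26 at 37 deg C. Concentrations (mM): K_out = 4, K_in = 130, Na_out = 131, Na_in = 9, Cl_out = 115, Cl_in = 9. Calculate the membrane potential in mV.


Vm = (RT/F)*ln((PK*Ko + PNa*Nao + PCl*Cli)/(PK*Ki + PNa*Nai + PCl*Clo))
Numer = 13.545, Denom = 160.395
Vm = -66.05 mV


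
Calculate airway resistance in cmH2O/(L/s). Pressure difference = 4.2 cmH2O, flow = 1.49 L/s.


R = dP / flow
R = 4.2 / 1.49
R = 2.819 cmH2O/(L/s)


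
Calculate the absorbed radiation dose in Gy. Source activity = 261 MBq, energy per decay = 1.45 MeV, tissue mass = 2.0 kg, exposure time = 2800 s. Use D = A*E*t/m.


A = 261 MBq = 2.6100e+08 Bq
E = 1.45 MeV = 2.3229e-13 J
D = A*E*t/m = 2.6100e+08*2.3229e-13*2800/2.0
D = 0.08488 Gy


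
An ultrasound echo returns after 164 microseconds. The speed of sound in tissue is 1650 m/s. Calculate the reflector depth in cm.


depth = c * t / 2
t = 164 us = 1.6400e-04 s
depth = 1650 * 1.6400e-04 / 2
depth = 0.1353 m = 13.53 cm


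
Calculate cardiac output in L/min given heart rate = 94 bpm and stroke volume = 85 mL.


CO = HR * SV
CO = 94 * 85 / 1000
CO = 7.99 L/min


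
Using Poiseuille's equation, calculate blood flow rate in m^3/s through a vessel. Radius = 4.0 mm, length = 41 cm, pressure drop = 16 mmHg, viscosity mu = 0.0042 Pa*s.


Q = pi*r^4*dP / (8*mu*L)
r = 0.004 m, L = 0.41 m
dP = 16 mmHg = 2133.152 Pa
Q = 1.2453e-04 m^3/s


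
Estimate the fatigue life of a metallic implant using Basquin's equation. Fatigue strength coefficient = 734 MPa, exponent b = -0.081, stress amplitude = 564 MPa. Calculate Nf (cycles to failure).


sigma_a = sigma_f' * (2Nf)^b
2Nf = (sigma_a/sigma_f')^(1/b)
2Nf = (564/734)^(1/-0.081)
2Nf = 25.855623
Nf = 12.93


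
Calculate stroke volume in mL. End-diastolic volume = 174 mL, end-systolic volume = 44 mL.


SV = EDV - ESV
SV = 174 - 44
SV = 130 mL


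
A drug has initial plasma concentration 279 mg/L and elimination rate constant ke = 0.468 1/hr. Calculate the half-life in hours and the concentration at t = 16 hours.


t_half = ln(2) / ke = 0.693147 / 0.468 = 1.481 hr
C(t) = C0 * exp(-ke*t) = 279 * exp(-0.468*16)
C(16) = 0.1562 mg/L


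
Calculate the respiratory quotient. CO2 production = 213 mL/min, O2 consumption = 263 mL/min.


RQ = VCO2 / VO2
RQ = 213 / 263
RQ = 0.8099


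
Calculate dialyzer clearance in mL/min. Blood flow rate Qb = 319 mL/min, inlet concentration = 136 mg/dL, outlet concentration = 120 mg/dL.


K = Qb * (Cb_in - Cb_out) / Cb_in
K = 319 * (136 - 120) / 136
K = 37.53 mL/min


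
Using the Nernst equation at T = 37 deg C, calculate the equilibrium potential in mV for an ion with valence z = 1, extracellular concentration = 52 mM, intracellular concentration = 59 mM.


E = (RT/(zF)) * ln(C_out/C_in)
T = 37 + 273.15 = 310.15 K
E = (8.314 * 310.15 / (1 * 96485)) * ln(52/59)
E = -3.375 mV


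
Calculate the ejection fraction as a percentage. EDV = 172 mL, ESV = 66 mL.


SV = EDV - ESV = 172 - 66 = 106 mL
EF = SV/EDV * 100 = 106/172 * 100
EF = 61.63%


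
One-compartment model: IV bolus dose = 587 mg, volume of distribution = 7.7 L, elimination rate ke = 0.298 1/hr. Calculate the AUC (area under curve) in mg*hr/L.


C0 = Dose/Vd = 587/7.7 = 76.2338 mg/L
AUC = C0/ke = 76.2338/0.298
AUC = 255.8 mg*hr/L


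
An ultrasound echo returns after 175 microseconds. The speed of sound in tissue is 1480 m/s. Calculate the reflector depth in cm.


depth = c * t / 2
t = 175 us = 1.7500e-04 s
depth = 1480 * 1.7500e-04 / 2
depth = 0.1295 m = 12.95 cm
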